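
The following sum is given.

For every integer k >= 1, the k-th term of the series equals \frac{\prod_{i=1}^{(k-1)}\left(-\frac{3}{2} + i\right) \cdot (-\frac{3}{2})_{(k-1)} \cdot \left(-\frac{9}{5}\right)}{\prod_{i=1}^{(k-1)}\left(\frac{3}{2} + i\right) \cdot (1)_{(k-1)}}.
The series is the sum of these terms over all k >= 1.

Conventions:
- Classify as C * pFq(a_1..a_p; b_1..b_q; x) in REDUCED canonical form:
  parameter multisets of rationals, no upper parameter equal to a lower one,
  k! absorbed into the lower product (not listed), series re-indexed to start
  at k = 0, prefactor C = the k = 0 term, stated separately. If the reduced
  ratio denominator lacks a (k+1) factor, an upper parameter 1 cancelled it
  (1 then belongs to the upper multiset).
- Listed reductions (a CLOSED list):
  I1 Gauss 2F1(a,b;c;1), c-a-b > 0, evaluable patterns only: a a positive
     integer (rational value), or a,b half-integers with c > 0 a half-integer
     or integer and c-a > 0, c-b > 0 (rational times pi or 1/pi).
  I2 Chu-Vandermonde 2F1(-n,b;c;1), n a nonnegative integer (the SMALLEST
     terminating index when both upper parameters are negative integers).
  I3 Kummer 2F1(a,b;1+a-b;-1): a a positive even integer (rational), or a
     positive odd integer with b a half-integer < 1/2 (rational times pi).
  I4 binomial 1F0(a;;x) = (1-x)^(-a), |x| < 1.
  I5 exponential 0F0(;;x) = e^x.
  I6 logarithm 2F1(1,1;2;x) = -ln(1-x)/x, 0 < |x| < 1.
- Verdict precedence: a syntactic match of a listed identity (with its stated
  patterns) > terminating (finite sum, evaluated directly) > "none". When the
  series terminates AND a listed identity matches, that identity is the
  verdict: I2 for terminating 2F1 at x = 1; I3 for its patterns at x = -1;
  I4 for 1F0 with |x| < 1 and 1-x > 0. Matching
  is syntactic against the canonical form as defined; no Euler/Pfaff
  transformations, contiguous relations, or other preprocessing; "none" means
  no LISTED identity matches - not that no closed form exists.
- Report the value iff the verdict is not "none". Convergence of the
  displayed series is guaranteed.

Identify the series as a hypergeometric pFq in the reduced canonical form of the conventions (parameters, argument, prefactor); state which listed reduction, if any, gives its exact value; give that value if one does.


The series (x = 1) is 2F1: upper {-\frac{3}{2}, -\frac{1}{2}}, lower {\frac{5}{2}}, prefactor -\frac{9}{5}. Verdict: Gauss's theorem I1 (half-integer case) matches (x = 1; upper {-\frac{3}{2}, -\frac{1}{2}} half-integers, c = \frac{5}{2} in the evaluable pattern). Exact value: \left(-\frac{189}{256}\right) \cdot \pi.

The tell: with t_0 = -\frac{9}{5}, the lower running product (C = -9/5, x = 1) is a rising factorial.
Ratio: r(k) = 1 * (k-\frac{3}{2}) (k-\frac{1}{2}) / [(k+\frac{5}{2}) (k+1)] - rational; roots negated = parameters, x = 1, C = -\frac{9}{5}.


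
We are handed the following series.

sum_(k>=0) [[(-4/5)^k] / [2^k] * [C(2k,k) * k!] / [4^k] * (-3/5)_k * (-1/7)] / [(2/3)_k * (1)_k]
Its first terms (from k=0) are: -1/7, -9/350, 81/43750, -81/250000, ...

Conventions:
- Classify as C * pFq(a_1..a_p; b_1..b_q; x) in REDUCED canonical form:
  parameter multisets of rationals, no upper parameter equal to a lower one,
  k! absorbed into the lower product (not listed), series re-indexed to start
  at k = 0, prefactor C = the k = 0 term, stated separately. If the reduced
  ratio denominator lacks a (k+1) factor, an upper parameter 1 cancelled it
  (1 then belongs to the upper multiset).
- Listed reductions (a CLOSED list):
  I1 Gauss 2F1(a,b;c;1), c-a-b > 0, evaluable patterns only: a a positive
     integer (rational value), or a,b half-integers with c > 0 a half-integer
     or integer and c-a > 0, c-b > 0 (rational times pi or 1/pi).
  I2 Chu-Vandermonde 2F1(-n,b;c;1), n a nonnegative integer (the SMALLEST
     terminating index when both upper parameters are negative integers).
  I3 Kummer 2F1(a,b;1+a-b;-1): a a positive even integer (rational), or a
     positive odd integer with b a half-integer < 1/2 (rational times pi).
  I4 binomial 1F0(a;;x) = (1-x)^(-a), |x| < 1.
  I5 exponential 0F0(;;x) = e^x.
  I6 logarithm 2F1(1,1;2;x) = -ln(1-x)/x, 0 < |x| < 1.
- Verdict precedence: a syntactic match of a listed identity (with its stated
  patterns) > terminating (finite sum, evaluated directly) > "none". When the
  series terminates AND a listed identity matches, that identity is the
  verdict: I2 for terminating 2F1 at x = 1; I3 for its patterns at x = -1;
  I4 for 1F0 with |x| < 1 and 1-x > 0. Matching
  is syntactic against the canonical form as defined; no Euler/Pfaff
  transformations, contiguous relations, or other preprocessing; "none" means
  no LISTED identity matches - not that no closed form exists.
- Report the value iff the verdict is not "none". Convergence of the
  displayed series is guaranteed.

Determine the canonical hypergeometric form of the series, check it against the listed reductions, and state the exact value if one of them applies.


Reduced: x = -2/5, 2F1, upper = {-3/5, 1/2}, lower = {2/3}, C = -1/7. Verdict: no listed reduction: x = -2/5 and upper {-3/5, 1/2} fail every I1-I6 pattern.

The tell: with t_0 = -1/7, the two k-th powers (C = -1/7) combine into one argument.
Step ratio: r(k) = (-2/5) * (k-3/5) (k+1/2) / [(k+2/3) (k+1)] - rational in k, leading ratio (-2/5); with t_0 = -1/7, classification follows.


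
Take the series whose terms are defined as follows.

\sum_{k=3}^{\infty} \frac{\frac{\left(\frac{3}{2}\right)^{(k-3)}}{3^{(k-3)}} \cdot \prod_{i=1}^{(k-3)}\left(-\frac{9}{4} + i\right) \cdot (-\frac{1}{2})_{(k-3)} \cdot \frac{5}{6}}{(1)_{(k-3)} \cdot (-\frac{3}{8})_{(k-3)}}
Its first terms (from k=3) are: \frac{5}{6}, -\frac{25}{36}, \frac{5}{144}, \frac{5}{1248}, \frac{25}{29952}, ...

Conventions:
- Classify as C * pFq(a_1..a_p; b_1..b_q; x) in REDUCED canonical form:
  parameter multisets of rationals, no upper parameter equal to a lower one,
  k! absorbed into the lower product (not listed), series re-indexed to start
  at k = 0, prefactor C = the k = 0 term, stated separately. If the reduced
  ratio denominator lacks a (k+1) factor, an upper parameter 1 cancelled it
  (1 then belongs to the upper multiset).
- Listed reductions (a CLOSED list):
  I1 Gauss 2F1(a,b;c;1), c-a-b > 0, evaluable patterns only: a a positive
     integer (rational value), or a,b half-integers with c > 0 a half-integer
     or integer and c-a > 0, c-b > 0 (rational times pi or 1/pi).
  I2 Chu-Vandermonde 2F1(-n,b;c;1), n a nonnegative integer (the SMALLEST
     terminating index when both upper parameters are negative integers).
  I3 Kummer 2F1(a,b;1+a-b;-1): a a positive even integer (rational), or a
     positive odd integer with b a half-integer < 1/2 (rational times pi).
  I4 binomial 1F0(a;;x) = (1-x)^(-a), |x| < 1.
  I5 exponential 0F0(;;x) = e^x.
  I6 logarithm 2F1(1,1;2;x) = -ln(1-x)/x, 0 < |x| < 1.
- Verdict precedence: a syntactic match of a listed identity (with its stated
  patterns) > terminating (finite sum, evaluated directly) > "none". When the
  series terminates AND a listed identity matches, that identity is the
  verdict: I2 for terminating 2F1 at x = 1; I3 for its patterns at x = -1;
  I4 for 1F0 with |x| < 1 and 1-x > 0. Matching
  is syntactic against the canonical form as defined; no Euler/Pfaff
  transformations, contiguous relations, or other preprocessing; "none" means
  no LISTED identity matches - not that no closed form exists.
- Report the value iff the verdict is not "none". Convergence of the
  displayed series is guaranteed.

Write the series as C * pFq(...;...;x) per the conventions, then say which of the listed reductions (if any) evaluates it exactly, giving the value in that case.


This is \frac{5}{6} * 2F1(-\frac{5}{4}, -\frac{1}{2}; -\frac{3}{8}; \frac{1}{2}) in reduced canonical form. Verdict: none. No listed pattern accepts 2F1(-\frac{5}{4}, -\frac{1}{2}; -\frac{3}{8}; \frac{1}{2}).

Key step: x = \frac{1}{2} and (1)_k (prefactor 5/6) is k! itself.
Adjacent-term ratio: r(k) = \frac{1}{2} * (k-\frac{5}{4}) (k-\frac{1}{2}) / [(k-\frac{3}{8}) (k+1)] ; factor over Q: parameters, x = \frac{1}{2}, and C = \frac{5}{6}.


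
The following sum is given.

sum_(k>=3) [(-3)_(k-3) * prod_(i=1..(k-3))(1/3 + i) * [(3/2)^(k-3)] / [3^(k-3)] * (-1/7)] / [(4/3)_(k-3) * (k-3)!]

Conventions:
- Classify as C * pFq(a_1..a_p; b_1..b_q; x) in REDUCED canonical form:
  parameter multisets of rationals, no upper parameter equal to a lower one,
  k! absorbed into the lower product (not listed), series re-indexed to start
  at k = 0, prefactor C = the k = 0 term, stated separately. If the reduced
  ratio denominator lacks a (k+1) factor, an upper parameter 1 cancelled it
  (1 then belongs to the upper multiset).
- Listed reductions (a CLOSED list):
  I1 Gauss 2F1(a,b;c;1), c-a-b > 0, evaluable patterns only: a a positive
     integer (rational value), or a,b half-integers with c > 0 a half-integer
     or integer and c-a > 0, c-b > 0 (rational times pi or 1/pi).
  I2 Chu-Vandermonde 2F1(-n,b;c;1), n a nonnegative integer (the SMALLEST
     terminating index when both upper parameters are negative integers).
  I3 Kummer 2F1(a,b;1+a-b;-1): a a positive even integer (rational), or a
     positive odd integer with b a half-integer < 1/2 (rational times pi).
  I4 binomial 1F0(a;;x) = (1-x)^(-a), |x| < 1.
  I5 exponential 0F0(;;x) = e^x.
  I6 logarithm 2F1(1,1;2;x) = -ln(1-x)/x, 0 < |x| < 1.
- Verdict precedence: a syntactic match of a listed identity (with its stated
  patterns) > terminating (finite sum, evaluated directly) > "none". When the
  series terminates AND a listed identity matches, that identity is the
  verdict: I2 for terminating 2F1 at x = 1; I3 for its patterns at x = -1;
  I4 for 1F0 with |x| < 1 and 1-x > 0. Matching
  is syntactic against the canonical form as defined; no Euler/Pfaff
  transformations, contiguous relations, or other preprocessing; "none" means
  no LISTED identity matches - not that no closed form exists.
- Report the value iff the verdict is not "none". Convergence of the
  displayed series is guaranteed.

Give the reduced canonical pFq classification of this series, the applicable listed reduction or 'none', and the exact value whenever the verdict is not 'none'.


The series (x = 1/2) is 1F0: upper {-3}, lower {-}, prefactor -1/7. Verdict: this is the binomial series (I4) (the 1F0 binomial series: exponent 3, x = 1/2). Exact value: -1/56.

First insight: from the first term -1/7: the two k-th powers (prefactor -1/7) combine into one argument.
Consecutive-term ratio: r(k) = (1/2) * (k-3) / [(k+1)] - poly over poly, x = (1/2) from leading terms; C = -1/7 at k = 0.


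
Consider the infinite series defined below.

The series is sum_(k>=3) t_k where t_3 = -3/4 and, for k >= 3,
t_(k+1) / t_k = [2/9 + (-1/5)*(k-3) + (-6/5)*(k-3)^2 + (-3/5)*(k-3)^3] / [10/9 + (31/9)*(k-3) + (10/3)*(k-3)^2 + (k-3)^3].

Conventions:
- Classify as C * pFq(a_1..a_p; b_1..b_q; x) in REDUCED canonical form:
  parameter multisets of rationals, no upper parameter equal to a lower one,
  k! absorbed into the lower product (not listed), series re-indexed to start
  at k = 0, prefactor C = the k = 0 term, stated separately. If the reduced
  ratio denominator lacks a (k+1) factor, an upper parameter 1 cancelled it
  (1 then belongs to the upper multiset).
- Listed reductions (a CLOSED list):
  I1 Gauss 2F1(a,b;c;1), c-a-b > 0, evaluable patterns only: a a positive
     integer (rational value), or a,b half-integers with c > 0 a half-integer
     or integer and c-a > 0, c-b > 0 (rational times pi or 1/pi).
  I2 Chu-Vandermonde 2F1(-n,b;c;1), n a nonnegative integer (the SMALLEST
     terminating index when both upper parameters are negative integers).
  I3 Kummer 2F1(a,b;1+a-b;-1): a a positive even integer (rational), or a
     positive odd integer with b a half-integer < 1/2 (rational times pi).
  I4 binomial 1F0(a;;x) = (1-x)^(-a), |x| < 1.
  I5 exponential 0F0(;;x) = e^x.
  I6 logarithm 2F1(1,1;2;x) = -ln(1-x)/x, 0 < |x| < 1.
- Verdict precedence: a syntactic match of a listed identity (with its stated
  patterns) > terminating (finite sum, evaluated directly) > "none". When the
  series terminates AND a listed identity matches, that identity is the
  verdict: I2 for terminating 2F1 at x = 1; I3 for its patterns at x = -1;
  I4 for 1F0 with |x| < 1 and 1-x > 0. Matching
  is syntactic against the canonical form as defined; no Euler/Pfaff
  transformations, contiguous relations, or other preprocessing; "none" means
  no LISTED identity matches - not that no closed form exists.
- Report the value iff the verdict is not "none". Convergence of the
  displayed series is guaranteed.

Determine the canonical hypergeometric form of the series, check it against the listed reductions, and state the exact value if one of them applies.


Reduced: x = -3/5, 1F0, upper = {-1/3}, lower = {-}, C = -3/4. Verdict at x = -3/5: the I4 binomial reduction matches (the 1F0 binomial series: exponent 1/3, x = -3/5). Sum: (-3/4) * (8/5)^(1/3).

Structural cue: t_0 = -3/4 here, and the expanded ratio factors over Q; prefactor -3/4, roots give parameters.
Ratio: r(k) = (-3/5) * (k-1/3) / [(k+1)] - rational; roots negated = parameters, x = (-3/5), C = -3/4.


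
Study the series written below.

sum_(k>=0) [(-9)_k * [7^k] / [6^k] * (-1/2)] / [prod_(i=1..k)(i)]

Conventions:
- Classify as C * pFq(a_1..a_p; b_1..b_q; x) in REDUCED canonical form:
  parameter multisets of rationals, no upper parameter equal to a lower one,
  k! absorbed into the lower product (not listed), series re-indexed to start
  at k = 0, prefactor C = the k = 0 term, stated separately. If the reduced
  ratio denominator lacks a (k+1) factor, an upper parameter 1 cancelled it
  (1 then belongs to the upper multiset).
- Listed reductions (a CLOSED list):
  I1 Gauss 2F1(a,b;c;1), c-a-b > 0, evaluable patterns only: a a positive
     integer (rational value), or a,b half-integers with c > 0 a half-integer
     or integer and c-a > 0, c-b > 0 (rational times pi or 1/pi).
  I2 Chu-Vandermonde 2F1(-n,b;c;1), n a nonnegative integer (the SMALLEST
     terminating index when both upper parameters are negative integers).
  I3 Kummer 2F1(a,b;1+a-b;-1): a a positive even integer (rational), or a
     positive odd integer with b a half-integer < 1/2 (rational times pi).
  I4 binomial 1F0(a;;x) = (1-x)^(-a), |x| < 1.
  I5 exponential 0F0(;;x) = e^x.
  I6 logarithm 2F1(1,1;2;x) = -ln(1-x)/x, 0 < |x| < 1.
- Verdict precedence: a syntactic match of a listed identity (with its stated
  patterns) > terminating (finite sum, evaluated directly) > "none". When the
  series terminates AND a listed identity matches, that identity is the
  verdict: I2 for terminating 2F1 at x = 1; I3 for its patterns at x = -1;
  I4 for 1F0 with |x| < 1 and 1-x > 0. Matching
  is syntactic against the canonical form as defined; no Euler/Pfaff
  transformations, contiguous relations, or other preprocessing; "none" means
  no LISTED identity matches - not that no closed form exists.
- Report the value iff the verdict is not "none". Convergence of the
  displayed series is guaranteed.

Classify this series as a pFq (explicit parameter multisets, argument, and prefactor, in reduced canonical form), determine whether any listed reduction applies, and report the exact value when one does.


Reduced: x = 7/6, 1F0, upper = {-9}, lower = {-}, C = -1/2. Verdict: terminating. (-9)_k vanishes past k = 9, leaving a 10-term sum, computed directly. Value: 1/20155392.

Structural cue: x = (7/6) and the product of the first k integers (C = -1/2, x = 7/6) is k!.
Consecutive-term ratio: r(k) = (7/6) * (k-9) / [(k+1)] - rational in k. x = (7/6); t_0 = -1/2; negate the roots.


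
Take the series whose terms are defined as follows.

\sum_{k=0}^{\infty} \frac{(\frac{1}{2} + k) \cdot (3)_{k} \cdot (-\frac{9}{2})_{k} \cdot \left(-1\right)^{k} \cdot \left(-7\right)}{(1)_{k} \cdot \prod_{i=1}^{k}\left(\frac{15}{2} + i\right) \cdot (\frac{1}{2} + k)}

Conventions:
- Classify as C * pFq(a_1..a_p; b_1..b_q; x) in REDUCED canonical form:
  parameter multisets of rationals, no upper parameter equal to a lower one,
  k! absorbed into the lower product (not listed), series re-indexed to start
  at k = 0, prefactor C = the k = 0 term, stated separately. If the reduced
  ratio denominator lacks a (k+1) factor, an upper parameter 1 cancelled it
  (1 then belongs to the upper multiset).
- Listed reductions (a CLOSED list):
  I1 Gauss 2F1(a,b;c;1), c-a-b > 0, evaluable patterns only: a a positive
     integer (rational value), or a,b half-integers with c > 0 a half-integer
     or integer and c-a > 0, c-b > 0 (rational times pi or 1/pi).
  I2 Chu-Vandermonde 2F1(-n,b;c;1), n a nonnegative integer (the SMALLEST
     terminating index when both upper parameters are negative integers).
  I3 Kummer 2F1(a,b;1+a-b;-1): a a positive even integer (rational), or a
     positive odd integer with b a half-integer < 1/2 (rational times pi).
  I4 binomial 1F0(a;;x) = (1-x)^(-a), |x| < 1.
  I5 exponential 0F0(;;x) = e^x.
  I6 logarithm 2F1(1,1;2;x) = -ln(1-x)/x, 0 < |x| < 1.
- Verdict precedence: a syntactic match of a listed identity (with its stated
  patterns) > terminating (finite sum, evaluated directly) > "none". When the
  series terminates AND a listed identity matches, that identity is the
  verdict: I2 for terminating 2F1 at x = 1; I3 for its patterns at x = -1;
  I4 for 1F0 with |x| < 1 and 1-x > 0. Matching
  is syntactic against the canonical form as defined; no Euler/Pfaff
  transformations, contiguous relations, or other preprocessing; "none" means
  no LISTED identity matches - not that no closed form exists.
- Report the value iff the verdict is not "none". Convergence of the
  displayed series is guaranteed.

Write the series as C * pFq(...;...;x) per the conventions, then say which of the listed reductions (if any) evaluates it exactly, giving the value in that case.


Prefactor -7, argument -1: 2F1 with upper {-\frac{9}{2}, 3} over lower {\frac{17}{2}}. Verdict: Kummer's theorem (I3) fires (x = -1; c = \frac{17}{2} equals 1+a-b for upper {-\frac{9}{2}, 3}: listed pattern). Value: \left(-\frac{315315}{32768}\right) \cdot \pi.

Key observation: t_0 = -7 here, and the factor k + 1/2 cancels (top and bottom), leaving C = -7.
Term ratio: r(k) = -1 * (k-\frac{9}{2}) (k+3) / [(k+\frac{17}{2}) (k+1)] - rational; roots negated = parameters, x = -1, C = -7.


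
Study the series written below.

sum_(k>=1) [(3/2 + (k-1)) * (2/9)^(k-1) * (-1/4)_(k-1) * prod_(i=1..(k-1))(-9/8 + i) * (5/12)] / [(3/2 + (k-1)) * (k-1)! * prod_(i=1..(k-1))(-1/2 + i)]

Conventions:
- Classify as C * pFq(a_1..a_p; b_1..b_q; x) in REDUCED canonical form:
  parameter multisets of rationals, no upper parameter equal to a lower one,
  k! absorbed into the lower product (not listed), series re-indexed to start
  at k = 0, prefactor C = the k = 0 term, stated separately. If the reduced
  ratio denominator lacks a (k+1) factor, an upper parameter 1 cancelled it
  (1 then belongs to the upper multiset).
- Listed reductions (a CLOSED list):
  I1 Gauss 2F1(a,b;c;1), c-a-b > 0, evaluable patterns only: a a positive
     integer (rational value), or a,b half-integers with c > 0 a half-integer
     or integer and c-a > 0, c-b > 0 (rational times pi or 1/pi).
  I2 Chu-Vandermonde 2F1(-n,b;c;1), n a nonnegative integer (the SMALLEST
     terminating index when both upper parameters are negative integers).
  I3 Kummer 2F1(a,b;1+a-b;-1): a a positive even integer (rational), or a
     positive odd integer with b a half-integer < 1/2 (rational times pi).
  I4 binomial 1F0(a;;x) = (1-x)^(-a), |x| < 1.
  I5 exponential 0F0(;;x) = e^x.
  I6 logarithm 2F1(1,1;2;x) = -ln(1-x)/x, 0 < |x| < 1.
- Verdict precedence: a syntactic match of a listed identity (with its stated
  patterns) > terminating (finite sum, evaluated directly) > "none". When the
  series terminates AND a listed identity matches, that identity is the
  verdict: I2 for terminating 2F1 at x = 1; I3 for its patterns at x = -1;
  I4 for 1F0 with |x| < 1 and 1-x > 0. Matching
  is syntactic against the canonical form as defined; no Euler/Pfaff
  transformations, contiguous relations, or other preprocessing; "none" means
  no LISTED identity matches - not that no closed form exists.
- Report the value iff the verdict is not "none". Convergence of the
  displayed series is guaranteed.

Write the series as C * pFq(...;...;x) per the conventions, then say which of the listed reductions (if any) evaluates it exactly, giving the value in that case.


First insight: with t_0 = 5/12, the lower running product (prefactor 5/12) is a rising factorial.
Ratio: r(k) = (2/9) * (k-1/4) (k-1/8) / [(k+1/2) (k+1)] - poly over poly, x = (2/9) from leading terms; C = 5/12 at k = 0.

x = 2/9 here; the reduced form reads 2F1, upper {-1/4, -1/8}, lower {1/2}, C = 5/12. Verdict: none. A 2F1 with upper {-1/4, -1/8} fits none of I1-I6 at x = 2/9; the sum runs forever.


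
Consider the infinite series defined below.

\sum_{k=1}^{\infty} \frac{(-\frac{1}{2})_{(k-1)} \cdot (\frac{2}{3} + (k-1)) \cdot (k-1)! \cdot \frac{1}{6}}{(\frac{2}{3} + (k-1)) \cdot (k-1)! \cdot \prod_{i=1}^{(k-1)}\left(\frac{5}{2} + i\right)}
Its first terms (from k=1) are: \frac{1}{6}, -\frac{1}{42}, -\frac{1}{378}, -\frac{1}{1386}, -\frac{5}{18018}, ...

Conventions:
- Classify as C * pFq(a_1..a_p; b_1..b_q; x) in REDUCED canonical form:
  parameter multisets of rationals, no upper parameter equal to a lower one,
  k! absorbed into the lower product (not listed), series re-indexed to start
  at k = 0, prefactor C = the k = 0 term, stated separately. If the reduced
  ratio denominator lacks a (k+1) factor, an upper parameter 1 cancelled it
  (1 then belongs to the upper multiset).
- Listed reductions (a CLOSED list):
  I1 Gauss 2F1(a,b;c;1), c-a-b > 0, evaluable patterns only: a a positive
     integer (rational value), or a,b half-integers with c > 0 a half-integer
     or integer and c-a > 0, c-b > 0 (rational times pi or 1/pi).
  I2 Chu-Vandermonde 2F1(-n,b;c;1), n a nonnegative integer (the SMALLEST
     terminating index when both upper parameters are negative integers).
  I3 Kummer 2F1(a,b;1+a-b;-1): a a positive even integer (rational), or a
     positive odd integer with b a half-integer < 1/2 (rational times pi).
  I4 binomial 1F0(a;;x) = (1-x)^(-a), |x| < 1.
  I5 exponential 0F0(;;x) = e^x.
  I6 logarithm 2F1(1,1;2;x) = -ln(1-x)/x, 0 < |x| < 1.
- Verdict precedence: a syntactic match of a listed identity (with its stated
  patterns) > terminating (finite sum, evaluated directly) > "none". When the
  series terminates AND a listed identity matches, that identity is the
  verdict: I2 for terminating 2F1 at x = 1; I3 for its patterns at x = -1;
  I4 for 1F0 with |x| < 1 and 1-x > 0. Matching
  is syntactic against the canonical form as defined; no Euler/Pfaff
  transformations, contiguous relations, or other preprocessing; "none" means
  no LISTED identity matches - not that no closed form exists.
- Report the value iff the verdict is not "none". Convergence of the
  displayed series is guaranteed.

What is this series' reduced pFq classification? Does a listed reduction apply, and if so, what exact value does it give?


First insight: with t_0 = \frac{1}{6}, the factorial ratio (C = 1/6) (k+a-1)!/(a-1)! is a rising factorial (a)_k.
Step ratio: r(k) = 1 * (k-\frac{1}{2}) (k+1) / [(k+\frac{7}{2}) (k+1)] - rational; roots negated = parameters, x = 1, C = \frac{1}{6}.

This is \frac{1}{6} * 2F1(-\frac{1}{2}, 1; \frac{7}{2}; 1) in reduced canonical form. Verdict: Gauss's theorem (I1) fires (x = 1: the Gamma ratio telescopes since c-a-b = 3 > 0 and a = 1 in Z>0). Exact value: \frac{5}{36}.


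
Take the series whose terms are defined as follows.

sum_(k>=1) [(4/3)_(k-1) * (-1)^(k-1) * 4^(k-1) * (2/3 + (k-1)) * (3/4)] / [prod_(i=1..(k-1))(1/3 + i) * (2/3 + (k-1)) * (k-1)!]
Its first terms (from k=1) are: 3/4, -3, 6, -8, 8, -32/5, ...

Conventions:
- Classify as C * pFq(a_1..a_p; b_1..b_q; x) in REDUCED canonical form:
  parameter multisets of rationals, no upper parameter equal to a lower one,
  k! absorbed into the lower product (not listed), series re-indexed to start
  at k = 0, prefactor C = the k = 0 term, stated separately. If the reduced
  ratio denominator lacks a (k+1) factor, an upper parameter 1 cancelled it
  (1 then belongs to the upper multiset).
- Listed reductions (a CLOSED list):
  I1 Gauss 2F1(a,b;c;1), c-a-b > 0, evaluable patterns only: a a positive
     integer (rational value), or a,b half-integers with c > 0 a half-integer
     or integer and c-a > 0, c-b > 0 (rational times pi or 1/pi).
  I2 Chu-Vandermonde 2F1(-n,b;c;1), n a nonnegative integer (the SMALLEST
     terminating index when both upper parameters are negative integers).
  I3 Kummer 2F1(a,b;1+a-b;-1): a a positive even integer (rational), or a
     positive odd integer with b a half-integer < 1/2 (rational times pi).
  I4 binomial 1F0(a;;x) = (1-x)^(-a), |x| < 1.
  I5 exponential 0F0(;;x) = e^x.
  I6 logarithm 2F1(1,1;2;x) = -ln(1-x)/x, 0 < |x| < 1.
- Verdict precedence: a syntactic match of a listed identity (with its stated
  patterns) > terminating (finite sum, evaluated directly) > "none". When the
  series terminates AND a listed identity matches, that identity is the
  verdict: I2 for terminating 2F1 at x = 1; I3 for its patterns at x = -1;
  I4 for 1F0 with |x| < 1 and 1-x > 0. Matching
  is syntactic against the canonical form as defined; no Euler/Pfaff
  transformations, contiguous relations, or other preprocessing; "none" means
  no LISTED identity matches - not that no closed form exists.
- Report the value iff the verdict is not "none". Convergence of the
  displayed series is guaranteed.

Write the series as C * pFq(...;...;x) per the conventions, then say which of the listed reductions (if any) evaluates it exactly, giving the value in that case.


The series (x = -4) is 0F0: upper {-}, lower {-}, prefactor 3/4. Verdict at x = -4: the exponential series (I5) matches (the 0F0 exponential series at x = -4). Value: (3/4) * e^(-4).

The tell: x = (-4) and the (-1)^k factor (C = 3/4, x = -4) folds into the argument's sign.
Ratio: r(k) = (-4) * 1 / [(k+1)] - rational in k, leading ratio (-4); with t_0 = 3/4, classification follows.


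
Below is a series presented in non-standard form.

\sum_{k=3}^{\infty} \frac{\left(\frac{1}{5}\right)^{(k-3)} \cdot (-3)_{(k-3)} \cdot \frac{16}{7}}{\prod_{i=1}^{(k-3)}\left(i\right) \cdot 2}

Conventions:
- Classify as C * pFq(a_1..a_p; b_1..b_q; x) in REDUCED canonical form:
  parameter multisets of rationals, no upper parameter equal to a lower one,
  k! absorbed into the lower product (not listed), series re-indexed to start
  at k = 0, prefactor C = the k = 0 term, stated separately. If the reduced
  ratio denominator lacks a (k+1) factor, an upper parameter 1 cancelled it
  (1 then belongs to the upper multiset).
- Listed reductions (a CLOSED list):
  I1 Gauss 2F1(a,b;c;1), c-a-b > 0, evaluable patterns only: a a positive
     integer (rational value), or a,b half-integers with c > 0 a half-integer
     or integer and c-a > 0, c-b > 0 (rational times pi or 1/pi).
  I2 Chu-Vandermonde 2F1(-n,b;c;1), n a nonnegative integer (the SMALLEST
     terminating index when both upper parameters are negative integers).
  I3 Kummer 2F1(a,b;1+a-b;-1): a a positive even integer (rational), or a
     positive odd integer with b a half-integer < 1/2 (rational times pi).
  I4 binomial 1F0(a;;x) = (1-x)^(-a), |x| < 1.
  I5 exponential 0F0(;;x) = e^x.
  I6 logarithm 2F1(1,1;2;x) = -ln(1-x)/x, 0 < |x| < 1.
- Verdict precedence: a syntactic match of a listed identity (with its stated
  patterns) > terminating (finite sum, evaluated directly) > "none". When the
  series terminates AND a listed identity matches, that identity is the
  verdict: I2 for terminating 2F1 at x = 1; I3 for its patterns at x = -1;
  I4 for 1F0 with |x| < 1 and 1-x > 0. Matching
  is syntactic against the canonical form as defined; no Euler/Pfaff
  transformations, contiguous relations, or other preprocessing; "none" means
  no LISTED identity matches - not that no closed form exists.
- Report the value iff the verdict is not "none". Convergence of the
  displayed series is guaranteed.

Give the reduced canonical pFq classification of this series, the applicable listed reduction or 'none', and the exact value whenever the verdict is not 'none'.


Canonical form: C = \frac{8}{7} times 1F0 with upper {-3}, lower {-}, x = \frac{1}{5}. Verdict: the binomial series (I4) applies (the 1F0 binomial series: exponent 3, x = \frac{1}{5}). Its exact value is \frac{512}{875}.

Key step: with t_0 = \frac{8}{7}, the product of the first k integers (C = 8/7) is k!.
Adjacent-term ratio: r(k) = \frac{1}{5} * (k-3) / [(k+1)] - rational; roots negated = parameters, x = \frac{1}{5}, C = \frac{8}{7}.


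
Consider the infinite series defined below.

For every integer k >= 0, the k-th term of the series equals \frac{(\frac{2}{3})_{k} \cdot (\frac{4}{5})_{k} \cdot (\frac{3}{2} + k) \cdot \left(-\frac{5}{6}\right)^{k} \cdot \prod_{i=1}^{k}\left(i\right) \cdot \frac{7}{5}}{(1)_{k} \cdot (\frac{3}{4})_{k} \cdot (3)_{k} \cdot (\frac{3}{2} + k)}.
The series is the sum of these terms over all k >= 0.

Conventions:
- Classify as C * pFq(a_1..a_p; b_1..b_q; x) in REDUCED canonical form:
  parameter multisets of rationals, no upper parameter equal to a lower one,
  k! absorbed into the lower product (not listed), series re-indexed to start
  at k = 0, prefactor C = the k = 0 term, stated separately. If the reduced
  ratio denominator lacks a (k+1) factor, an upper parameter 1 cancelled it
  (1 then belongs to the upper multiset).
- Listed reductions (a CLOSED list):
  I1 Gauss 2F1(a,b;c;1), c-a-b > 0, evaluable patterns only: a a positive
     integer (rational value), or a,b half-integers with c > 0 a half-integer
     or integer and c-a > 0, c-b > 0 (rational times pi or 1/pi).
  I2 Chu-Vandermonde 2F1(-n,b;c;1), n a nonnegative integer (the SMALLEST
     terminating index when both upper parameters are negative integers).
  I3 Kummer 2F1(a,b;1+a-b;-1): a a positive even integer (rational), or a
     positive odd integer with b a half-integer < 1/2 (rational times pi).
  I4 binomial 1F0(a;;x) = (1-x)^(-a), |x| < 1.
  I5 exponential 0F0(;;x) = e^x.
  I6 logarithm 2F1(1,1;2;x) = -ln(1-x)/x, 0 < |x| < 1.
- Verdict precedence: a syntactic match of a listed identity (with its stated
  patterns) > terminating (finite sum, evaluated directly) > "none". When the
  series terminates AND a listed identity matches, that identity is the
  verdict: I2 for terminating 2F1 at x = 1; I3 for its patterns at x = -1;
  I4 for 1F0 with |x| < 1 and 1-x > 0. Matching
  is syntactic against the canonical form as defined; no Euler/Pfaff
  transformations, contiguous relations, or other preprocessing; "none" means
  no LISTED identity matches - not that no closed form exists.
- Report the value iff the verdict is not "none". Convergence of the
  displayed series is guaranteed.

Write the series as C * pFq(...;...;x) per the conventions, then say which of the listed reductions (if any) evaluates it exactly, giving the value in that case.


Key step: t_0 = \frac{7}{5} here, and (1)_k (prefactor 7/5) is k! itself.
Ratio: r(k) = -\frac{5}{6} * (k+\frac{2}{3}) (k+\frac{4}{5}) (k+1) / [(k+\frac{3}{4}) (k+3) (k+1)] - rational in k. x = -\frac{5}{6}; t_0 = \frac{7}{5}; negate the roots.

Canonical form: C = \frac{7}{5} times 3F2 with upper {\frac{2}{3}, \frac{4}{5}, 1}, lower {\frac{3}{4}, 3}, x = -\frac{5}{6}. Verdict: none. A 3F2 with upper {\frac{2}{3}, \frac{4}{5}, 1} fits none of I1-I6 at x = -\frac{5}{6}; the sum runs forever.


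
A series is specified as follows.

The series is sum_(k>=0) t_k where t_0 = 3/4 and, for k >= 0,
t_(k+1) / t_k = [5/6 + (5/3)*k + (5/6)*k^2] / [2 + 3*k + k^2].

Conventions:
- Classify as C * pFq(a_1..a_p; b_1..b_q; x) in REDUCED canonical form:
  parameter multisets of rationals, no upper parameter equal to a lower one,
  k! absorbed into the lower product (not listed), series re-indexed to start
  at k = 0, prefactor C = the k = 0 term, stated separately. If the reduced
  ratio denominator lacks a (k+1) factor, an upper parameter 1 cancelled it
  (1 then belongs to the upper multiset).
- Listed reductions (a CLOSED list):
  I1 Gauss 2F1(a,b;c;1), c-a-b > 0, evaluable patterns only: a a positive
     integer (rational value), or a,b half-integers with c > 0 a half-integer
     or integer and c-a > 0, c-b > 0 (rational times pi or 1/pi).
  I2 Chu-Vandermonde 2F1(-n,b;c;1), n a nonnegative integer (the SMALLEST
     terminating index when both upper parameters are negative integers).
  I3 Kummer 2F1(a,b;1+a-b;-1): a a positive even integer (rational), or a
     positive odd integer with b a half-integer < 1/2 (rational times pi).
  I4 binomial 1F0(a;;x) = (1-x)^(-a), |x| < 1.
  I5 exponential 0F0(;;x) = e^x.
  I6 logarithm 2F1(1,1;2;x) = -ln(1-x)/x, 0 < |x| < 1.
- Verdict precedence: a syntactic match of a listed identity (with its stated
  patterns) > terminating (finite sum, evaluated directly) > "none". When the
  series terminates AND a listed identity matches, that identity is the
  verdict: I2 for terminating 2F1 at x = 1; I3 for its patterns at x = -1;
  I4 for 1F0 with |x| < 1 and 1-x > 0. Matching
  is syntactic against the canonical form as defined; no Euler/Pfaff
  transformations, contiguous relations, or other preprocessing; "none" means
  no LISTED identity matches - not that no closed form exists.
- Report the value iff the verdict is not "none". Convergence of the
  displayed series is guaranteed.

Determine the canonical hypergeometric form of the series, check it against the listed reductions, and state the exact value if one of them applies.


Classification (C = 3/4): 2F1 with upper {1, 1}, lower {2}, argument x = 5/6. Verdict at x = 5/6: the logarithmic series (I6) matches (the logarithm: parameters (1,1;2), x = 5/6). Sum: (-9/10) * ln(1/6).

Key step: with t_0 = 3/4, roots of the ratio polynomials (C = 3/4, x = 5/6) are the negated parameters.
Adjacent-term ratio: r(k) = (5/6) * (k+1) (k+1) / [(k+2) (k+1)] - rational in k. x = (5/6); t_0 = 3/4; negate the roots.


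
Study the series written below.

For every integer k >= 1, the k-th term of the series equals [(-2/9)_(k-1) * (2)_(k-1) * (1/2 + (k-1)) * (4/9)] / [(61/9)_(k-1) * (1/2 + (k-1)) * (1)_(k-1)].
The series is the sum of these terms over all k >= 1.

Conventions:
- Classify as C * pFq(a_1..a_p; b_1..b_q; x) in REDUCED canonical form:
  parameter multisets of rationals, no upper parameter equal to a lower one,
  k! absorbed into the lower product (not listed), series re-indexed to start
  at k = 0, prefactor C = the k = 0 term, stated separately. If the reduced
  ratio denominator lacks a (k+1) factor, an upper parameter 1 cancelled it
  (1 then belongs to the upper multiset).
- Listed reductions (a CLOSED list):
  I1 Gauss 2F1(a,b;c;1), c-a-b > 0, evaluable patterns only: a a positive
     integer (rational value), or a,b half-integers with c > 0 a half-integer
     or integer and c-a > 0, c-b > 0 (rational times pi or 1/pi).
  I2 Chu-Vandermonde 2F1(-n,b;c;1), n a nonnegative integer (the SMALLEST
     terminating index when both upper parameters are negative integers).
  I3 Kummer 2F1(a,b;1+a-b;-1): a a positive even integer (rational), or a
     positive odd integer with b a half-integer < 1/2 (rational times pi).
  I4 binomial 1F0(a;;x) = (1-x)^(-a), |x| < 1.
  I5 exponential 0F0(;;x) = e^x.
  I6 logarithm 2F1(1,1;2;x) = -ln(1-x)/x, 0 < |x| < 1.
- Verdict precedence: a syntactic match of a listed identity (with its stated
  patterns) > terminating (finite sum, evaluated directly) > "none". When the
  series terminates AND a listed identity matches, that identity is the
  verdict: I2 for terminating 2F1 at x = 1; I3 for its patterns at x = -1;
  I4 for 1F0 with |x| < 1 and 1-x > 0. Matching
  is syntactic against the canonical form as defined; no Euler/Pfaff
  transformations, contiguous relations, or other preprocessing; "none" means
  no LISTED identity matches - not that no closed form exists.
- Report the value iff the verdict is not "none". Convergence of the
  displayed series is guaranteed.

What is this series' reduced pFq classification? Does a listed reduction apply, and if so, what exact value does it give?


At argument 1: a 2F1 with upper {-2/9, 2}, lower {61/9}, scaled by C = 4/9. Verdict: Gauss's theorem (I1) fires (x = 1: the Gamma ratio telescopes since c-a-b = 5 > 0 and a = 2 in Z>0). Sum: 4472/10935.

The tell: from the first term 4/9: (1)_k (prefactor 4/9) is k! itself.
Consecutive-term ratio: r(k) = 1 * (k-2/9) (k+2) / [(k+61/9) (k+1)] - rational in k. x = 1; t_0 = 4/9; negate the roots.


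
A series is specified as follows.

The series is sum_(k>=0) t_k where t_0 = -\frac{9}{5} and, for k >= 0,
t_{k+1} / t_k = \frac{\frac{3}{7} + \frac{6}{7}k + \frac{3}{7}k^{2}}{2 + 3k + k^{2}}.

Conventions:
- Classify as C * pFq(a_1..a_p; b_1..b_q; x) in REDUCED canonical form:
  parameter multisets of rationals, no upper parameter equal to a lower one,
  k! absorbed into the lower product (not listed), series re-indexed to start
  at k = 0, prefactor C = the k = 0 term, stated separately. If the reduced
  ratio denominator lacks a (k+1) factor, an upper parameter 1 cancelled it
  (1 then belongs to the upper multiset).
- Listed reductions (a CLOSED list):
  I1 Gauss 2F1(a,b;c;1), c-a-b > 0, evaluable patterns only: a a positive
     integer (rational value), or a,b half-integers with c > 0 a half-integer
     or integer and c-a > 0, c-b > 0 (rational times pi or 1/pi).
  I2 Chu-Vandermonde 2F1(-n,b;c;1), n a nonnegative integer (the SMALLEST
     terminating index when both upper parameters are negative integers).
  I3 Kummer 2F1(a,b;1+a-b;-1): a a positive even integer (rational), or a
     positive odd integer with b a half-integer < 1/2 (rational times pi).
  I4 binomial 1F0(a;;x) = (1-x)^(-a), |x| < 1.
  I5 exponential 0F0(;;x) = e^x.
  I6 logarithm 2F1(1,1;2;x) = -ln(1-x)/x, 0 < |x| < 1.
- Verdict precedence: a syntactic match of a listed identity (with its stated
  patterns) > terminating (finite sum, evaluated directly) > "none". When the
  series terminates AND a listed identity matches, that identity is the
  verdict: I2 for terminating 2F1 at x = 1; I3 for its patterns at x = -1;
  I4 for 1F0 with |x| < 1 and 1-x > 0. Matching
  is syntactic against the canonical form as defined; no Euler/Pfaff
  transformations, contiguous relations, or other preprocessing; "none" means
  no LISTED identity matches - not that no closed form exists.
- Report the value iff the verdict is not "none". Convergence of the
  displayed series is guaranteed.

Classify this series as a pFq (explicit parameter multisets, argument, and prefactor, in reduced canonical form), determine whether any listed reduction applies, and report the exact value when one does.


With C = -\frac{9}{5}: the canonical form is 2F1(1, 1; 2; \frac{3}{7}). Verdict: logarithm (I6) matches (the logarithm: parameters (1,1;2), x = \frac{3}{7}). Sum: \frac{21}{5} \cdot \ln\left(\frac{4}{7}\right).

Key observation: x = \frac{3}{7} and roots of the ratio polynomials (C = -9/5, x = 3/7) are the negated parameters.
Term ratio: r(k) = \frac{3}{7} * (k+1) (k+1) / [(k+2) (k+1)] - poly over poly, x = \frac{3}{7} from leading terms; C = -\frac{9}{5} at k = 0.


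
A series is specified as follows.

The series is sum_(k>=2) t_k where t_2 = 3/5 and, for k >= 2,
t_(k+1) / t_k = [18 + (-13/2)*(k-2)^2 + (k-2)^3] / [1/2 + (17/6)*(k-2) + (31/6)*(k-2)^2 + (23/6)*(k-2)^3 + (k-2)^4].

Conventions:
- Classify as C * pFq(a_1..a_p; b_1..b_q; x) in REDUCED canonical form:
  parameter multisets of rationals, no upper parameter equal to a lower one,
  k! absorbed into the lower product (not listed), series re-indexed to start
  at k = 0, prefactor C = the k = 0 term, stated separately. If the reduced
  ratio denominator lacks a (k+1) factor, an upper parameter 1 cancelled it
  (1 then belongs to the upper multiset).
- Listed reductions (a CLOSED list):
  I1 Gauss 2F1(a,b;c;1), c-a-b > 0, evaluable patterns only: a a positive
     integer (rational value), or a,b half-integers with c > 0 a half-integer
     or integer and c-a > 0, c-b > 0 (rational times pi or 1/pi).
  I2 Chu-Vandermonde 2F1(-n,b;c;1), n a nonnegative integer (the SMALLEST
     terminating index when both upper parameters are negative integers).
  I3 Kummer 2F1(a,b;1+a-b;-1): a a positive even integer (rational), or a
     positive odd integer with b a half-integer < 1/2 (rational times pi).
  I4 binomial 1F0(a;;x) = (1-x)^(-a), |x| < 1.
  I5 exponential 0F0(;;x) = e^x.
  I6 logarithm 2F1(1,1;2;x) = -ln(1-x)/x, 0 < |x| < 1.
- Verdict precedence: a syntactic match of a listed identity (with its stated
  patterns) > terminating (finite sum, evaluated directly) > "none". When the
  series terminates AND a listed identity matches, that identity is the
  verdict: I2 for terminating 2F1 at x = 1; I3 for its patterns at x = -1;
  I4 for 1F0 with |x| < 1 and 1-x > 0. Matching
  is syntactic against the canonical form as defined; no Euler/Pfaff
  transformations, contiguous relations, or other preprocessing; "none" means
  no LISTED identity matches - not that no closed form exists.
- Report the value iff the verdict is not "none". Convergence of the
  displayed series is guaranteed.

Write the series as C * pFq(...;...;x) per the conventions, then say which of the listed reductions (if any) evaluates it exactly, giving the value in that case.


Classification (C = 3/5): 2F2 with upper {-6, -2}, lower {1/3, 1}, argument x = 1. Verdict: terminating - no listed pattern fits, but -2 in the upper list cuts the series at k = 2; direct evaluation. Exact value: 849/20.

The tell: x = 1 and the expanded ratio factors over Q; C = 3/5, x = 1, roots give parameters.
Step ratio: r(k) = 1 * (k-6) (k-2) / [(k+1/3) (k+1) (k+1)] - rational in k, leading ratio 1; with t_0 = 3/5, classification follows.
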